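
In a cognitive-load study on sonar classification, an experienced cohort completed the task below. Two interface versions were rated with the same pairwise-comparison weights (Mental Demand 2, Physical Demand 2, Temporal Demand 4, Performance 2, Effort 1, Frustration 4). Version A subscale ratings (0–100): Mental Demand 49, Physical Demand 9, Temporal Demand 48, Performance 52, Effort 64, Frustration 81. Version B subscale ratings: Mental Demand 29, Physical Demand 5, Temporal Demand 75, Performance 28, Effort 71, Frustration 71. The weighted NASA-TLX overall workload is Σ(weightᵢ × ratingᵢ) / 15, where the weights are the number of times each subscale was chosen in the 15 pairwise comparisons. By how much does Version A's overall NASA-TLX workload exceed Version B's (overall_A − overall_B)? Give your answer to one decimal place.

1.4

Version A weighted sum = 2·49 + 2·9 + 4·48 + 2·52 + 1·64 + 4·81 = 98 + 18 + 192 + 104 + 64 + 324 = 800; overall_A = 800/15 = 53.3333.
Version B weighted sum = 2·29 + 2·5 + 4·75 + 2·28 + 1·71 + 4·71 = 58 + 10 + 300 + 56 + 71 + 284 = 779; overall_B = 779/15 = 51.9333.
Difference = 53.3333 − 51.9333 = 1.4000 ≈ 1.4.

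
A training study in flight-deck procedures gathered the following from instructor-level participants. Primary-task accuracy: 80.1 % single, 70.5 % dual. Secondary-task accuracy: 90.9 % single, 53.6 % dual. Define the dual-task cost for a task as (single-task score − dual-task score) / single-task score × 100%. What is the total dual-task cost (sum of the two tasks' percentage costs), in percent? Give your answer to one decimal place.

53.0

Primary cost = (80.1 − 70.5) / 80.1 × 100% = 11.9850%.
Secondary cost = (90.9 − 53.6) / 90.9 × 100% = 41.0341%.
Total = 11.9850% + 41.0341% = 53.0191% ≈ 53.0%.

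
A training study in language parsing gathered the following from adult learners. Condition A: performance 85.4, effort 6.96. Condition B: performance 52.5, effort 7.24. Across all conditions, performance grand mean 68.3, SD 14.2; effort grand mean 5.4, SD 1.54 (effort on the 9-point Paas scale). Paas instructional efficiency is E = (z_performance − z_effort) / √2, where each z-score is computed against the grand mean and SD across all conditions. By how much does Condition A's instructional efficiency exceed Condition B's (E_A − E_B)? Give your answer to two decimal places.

Condition A: z_P = (85.4 − 68.3)/14.2 = 1.2042; z_E = (6.96 − 5.4)/1.54 = 1.0130; E_A = (1.2042 − 1.0130)/√2 = 0.1352.
Condition B: z_P = (52.5 − 68.3)/14.2 = -1.1127; z_E = (7.24 − 5.4)/1.54 = 1.1948; E_B = (-1.1127 − 1.1948)/√2 = -1.6316.
E_A − E_B = 0.1352 − (-1.6316) = 1.7668 ≈ 1.77.

1.77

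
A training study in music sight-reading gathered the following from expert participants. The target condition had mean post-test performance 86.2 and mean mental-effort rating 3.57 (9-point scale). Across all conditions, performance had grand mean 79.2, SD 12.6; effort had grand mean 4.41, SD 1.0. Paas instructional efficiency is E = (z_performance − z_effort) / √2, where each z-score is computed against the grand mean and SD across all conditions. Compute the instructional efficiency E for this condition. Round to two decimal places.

z_performance = (86.2 − 79.2) / 12.6 = 7.0000 / 12.6 = 0.5556.
z_effort = (3.57 − 4.41) / 1.0 = -0.8400 / 1.0 = -0.8400.
z_P − z_E = 0.5556 − (-0.8400) = 1.3956.
E = 1.3956 / √2 = 1.3956 / 1.41421 = 0.9868 ≈ 0.99.

0.99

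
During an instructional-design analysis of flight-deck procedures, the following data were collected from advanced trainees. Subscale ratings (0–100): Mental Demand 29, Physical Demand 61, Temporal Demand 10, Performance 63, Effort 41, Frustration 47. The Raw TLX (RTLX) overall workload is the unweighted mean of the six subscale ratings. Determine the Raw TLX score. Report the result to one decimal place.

Sum of ratings = 29 + 61 + 10 + 63 + 41 + 47 = 251.
RTLX = 251 / 6 = 41.8333 ≈ 41.8.

41.8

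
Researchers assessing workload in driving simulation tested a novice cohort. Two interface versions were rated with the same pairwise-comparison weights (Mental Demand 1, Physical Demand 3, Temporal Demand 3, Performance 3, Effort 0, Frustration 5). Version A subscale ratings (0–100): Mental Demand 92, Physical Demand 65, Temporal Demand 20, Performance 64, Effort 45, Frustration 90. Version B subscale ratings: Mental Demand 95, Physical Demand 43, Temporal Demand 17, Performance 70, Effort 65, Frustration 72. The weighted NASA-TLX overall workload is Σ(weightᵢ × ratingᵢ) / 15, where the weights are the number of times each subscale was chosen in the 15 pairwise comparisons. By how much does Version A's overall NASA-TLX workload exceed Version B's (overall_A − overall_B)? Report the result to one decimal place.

9.6

Version A weighted sum = 1·92 + 3·65 + 3·20 + 3·64 + 0·45 + 5·90 = 92 + 195 + 60 + 192 + 0 + 450 = 989; overall_A = 989/15 = 65.9333.
Version B weighted sum = 1·95 + 3·43 + 3·17 + 3·70 + 0·65 + 5·72 = 95 + 129 + 51 + 210 + 0 + 360 = 845; overall_B = 845/15 = 56.3333.
Difference = 65.9333 − 56.3333 = 9.6000 ≈ 9.6.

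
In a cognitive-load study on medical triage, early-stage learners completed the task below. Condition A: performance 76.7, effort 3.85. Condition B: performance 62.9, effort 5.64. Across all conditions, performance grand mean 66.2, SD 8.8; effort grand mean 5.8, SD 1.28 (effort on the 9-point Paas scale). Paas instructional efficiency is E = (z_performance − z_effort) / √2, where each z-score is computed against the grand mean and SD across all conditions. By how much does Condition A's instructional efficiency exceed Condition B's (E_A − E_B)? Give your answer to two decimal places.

2.10

Condition A: z_P = (76.7 − 66.2)/8.8 = 1.1932; z_E = (3.85 − 5.8)/1.28 = -1.5234; E_A = (1.1932 − (-1.5234))/√2 = 1.9209.
Condition B: z_P = (62.9 − 66.2)/8.8 = -0.3750; z_E = (5.64 − 5.8)/1.28 = -0.1250; E_B = (-0.3750 − (-0.1250))/√2 = -0.1768.
E_A − E_B = 1.9209 − (-0.1768) = 2.0977 ≈ 2.10.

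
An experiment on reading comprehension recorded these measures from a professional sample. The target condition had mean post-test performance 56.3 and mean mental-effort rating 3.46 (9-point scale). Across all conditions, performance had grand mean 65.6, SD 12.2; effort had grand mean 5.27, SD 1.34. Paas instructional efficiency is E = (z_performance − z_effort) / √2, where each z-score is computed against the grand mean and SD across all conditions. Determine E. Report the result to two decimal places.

0.42

z_performance = (56.3 − 65.6) / 12.2 = -9.3000 / 12.2 = -0.7623.
z_effort = (3.46 − 5.27) / 1.34 = -1.8100 / 1.34 = -1.3507.
z_P − z_E = -0.7623 − (-1.3507) = 0.5884.
E = 0.5884 / √2 = 0.5884 / 1.41421 = 0.4161 ≈ 0.42.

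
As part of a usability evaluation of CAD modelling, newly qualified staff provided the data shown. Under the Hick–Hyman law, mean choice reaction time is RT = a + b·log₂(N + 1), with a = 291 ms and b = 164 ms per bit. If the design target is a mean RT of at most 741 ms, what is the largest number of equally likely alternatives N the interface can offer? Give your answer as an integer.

Set 291 + 164·log₂(N + 1) ≤ 741.
log₂(N + 1) ≤ (741 − 291) / 164 = 2.7439.
N + 1 ≤ 2^2.7439 = 6.6988.
N ≤ 5.6988, so the largest integer N is 5.

5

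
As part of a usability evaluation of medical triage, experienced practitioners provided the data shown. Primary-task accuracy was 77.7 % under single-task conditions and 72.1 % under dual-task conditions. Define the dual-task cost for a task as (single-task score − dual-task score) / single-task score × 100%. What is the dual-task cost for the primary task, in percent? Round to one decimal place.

7.2

Cost = (77.7 − 72.1) / 77.7 × 100%
     = 5.6000 / 77.7 × 100% = 7.2072%.
≈ 7.2%.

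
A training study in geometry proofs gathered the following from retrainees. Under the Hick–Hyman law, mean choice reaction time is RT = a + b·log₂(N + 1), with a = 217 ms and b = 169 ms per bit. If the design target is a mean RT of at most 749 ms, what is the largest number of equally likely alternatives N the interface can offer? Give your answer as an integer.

Set 217 + 169·log₂(N + 1) ≤ 749.
log₂(N + 1) ≤ (749 − 217) / 169 = 3.1479.
N + 1 ≤ 2^3.1479 = 8.8636.
N ≤ 7.8636, so the largest integer N is 7.

7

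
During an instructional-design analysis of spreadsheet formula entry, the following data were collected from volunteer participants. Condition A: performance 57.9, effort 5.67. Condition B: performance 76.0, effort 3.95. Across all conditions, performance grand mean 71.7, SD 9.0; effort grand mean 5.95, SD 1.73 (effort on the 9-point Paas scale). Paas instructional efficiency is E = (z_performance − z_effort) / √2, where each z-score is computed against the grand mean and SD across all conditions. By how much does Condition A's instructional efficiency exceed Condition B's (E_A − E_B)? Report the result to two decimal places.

-2.13

Condition A: z_P = (57.9 − 71.7)/9.0 = -1.5333; z_E = (5.67 − 5.95)/1.73 = -0.1618; E_A = (-1.5333 − (-0.1618))/√2 = -0.9698.
Condition B: z_P = (76.0 − 71.7)/9.0 = 0.4778; z_E = (3.95 − 5.95)/1.73 = -1.1561; E_B = (0.4778 − (-1.1561))/√2 = 1.1553.
E_A − E_B = -0.9698 − 1.1553 = -2.1251 ≈ -2.13.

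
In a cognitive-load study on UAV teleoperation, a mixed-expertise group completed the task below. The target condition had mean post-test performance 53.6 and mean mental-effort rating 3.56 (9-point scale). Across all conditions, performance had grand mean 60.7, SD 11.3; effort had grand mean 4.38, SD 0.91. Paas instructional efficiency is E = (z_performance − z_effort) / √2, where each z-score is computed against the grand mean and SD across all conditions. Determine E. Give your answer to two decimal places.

0.19

z_performance = (53.6 − 60.7) / 11.3 = -7.1000 / 11.3 = -0.6283.
z_effort = (3.56 − 4.38) / 0.91 = -0.8200 / 0.91 = -0.9011.
z_P − z_E = -0.6283 − (-0.9011) = 0.2728.
E = 0.2728 / √2 = 0.2728 / 1.41421 = 0.1929 ≈ 0.19.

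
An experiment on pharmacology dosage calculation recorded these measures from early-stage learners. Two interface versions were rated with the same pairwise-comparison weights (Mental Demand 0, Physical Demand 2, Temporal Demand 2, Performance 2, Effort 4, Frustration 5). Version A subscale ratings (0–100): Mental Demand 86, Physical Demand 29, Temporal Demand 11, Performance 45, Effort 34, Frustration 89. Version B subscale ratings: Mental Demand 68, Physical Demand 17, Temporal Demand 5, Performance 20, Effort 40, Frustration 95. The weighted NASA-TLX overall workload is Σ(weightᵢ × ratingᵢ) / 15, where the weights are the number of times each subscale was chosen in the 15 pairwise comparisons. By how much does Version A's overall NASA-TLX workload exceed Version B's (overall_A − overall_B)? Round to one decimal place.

2.1

Version A weighted sum = 0·86 + 2·29 + 2·11 + 2·45 + 4·34 + 5·89 = 0 + 58 + 22 + 90 + 136 + 445 = 751; overall_A = 751/15 = 50.0667.
Version B weighted sum = 0·68 + 2·17 + 2·5 + 2·20 + 4·40 + 5·95 = 0 + 34 + 10 + 40 + 160 + 475 = 719; overall_B = 719/15 = 47.9333.
Difference = 50.0667 − 47.9333 = 2.1334 ≈ 2.1.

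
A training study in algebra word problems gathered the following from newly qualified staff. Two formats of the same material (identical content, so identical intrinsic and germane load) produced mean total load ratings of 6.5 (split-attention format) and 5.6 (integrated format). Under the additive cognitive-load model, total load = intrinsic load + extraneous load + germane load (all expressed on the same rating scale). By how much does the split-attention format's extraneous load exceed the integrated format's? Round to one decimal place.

Intrinsic and germane load are equal across formats, so the difference in total load equals the difference in extraneous load.
Extraneous-load difference = 6.5 − 5.6 = 0.9.

0.9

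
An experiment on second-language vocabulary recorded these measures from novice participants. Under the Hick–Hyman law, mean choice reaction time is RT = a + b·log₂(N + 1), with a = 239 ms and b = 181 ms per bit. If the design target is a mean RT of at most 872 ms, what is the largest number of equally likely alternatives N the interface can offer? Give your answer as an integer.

Set 239 + 181·log₂(N + 1) ≤ 872.
log₂(N + 1) ≤ (872 − 239) / 181 = 3.4972.
N + 1 ≤ 2^3.4972 = 11.2918.
N ≤ 10.2918, so the largest integer N is 10.

10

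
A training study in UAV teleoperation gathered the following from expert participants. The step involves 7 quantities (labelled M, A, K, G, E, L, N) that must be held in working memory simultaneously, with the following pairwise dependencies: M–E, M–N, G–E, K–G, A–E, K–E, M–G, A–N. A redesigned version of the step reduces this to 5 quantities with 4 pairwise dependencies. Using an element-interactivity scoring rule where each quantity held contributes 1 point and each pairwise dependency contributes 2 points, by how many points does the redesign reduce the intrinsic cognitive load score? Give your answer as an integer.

10

Original: 7 × 1 + 8 × 2 = 7 + 16 = 23.
Redesigned: 5 × 1 + 4 × 2 = 5 + 8 = 13.
Reduction = 23 − 13 = 10.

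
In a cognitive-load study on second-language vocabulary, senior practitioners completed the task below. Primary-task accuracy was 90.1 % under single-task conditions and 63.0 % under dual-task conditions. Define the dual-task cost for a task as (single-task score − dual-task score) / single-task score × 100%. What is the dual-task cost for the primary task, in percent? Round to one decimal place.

30.1

Cost = (90.1 − 63.0) / 90.1 × 100%
     = 27.1000 / 90.1 × 100% = 30.0777%.
≈ 30.1%.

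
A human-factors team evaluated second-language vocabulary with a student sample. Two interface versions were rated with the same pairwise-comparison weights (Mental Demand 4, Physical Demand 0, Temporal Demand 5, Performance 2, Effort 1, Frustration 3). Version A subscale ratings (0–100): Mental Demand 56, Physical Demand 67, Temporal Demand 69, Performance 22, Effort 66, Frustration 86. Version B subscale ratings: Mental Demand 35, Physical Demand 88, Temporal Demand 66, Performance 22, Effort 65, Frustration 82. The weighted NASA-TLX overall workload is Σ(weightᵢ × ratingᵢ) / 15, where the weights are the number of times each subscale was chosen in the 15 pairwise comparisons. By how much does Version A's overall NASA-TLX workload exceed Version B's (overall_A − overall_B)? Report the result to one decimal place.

Version A weighted sum = 4·56 + 0·67 + 5·69 + 2·22 + 1·66 + 3·86 = 224 + 0 + 345 + 44 + 66 + 258 = 937; overall_A = 937/15 = 62.4667.
Version B weighted sum = 4·35 + 0·88 + 5·66 + 2·22 + 1·65 + 3·82 = 140 + 0 + 330 + 44 + 65 + 246 = 825; overall_B = 825/15 = 55.0000.
Difference = 62.4667 − 55.0000 = 7.4667 ≈ 7.5.

7.5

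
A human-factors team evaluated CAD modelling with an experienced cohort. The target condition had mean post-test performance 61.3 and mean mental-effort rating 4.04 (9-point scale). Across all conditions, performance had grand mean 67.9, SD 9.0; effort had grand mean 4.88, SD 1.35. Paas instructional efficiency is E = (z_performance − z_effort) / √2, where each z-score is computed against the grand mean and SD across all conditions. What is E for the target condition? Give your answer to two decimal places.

z_performance = (61.3 − 67.9) / 9.0 = -6.6000 / 9.0 = -0.7333.
z_effort = (4.04 − 4.88) / 1.35 = -0.8400 / 1.35 = -0.6222.
z_P − z_E = -0.7333 − (-0.6222) = -0.1111.
E = -0.1111 / √2 = -0.1111 / 1.41421 = -0.0786 ≈ -0.08.

-0.08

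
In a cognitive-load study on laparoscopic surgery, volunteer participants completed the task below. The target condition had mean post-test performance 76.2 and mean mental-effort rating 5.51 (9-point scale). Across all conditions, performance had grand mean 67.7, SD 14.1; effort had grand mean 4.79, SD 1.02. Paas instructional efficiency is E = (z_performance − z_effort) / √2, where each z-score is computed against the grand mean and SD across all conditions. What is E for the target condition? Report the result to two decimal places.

-0.07

z_performance = (76.2 − 67.7) / 14.1 = 8.5000 / 14.1 = 0.6028.
z_effort = (5.51 − 4.79) / 1.02 = 0.7200 / 1.02 = 0.7059.
z_P − z_E = 0.6028 − 0.7059 = -0.1031.
E = -0.1031 / √2 = -0.1031 / 1.41421 = -0.0729 ≈ -0.07.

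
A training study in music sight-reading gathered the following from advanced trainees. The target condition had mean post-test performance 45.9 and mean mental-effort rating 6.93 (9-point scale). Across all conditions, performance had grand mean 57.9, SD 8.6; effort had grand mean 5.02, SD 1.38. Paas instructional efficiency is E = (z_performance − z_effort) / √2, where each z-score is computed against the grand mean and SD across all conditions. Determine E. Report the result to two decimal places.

z_performance = (45.9 − 57.9) / 8.6 = -12.0000 / 8.6 = -1.3953.
z_effort = (6.93 − 5.02) / 1.38 = 1.9100 / 1.38 = 1.3841.
z_P − z_E = -1.3953 − 1.3841 = -2.7794.
E = -2.7794 / √2 = -2.7794 / 1.41421 = -1.9653 ≈ -1.97.

-1.97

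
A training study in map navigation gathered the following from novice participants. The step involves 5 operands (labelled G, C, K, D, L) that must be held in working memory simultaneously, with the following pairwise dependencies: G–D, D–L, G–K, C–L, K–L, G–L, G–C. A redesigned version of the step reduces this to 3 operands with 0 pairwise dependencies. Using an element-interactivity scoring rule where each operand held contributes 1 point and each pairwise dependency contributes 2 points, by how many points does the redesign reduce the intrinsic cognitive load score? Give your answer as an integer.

Original: 5 × 1 + 7 × 2 = 5 + 14 = 19.
Redesigned: 3 × 1 + 0 × 2 = 3 + 0 = 3.
Reduction = 19 − 3 = 16.

16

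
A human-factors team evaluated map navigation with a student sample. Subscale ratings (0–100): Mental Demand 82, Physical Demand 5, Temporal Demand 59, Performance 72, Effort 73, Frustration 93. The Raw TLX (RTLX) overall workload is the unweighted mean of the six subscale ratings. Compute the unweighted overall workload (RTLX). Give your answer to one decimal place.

64.0

Sum of ratings = 82 + 5 + 59 + 72 + 73 + 93 = 384.
RTLX = 384 / 6 = 64.0000 ≈ 64.0.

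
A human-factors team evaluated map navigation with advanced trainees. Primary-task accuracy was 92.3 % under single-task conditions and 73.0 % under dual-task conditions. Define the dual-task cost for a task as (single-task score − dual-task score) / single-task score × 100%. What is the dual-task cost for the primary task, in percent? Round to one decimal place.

Cost = (92.3 − 73.0) / 92.3 × 100%
     = 19.3000 / 92.3 × 100% = 20.9101%.
≈ 20.9%.

20.9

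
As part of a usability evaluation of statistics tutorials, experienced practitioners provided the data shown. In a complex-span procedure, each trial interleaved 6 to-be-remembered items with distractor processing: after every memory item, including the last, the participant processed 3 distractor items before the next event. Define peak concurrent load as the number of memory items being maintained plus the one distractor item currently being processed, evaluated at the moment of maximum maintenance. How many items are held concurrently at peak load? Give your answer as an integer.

Maintenance is greatest during the distractor(s) after memory item 6: all 6 memory items are being held.
One distractor item is concurrently being processed.
Peak concurrent load = 6 + 1 = 7 items.

7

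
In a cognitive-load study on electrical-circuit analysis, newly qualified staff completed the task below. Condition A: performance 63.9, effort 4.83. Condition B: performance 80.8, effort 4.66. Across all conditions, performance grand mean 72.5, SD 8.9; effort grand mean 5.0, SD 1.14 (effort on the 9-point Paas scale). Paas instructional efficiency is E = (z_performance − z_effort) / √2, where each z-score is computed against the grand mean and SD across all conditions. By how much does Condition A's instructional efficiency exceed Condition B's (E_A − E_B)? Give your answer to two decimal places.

-1.45

Condition A: z_P = (63.9 − 72.5)/8.9 = -0.9663; z_E = (4.83 − 5.0)/1.14 = -0.1491; E_A = (-0.9663 − (-0.1491))/√2 = -0.5778.
Condition B: z_P = (80.8 − 72.5)/8.9 = 0.9326; z_E = (4.66 − 5.0)/1.14 = -0.2982; E_B = (0.9326 − (-0.2982))/√2 = 0.8703.
E_A − E_B = -0.5778 − 0.8703 = -1.4481 ≈ -1.45.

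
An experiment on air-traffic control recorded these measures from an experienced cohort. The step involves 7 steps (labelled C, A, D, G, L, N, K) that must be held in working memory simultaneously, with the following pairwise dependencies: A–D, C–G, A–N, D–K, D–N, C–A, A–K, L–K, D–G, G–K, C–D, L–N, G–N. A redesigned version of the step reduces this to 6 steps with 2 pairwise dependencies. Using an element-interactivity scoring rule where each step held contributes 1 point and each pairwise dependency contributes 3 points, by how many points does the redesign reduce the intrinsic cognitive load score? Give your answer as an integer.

Original: 7 × 1 + 13 × 3 = 7 + 39 = 46.
Redesigned: 6 × 1 + 2 × 3 = 6 + 6 = 12.
Reduction = 46 − 12 = 34.

34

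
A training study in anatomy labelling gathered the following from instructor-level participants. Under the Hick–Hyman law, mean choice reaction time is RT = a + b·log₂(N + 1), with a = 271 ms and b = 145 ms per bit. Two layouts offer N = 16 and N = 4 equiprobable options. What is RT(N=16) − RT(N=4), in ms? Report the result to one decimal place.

256.0

RT(16) = 271 + 145·log₂(17) = 271 + 145·4.0875 = 863.6875 ms.
RT(4) = 271 + 145·log₂(5) = 271 + 145·2.3219 = 607.6755 ms.
Difference = 863.6875 − 607.6755 = 256.0120 ≈ 256.0 ms.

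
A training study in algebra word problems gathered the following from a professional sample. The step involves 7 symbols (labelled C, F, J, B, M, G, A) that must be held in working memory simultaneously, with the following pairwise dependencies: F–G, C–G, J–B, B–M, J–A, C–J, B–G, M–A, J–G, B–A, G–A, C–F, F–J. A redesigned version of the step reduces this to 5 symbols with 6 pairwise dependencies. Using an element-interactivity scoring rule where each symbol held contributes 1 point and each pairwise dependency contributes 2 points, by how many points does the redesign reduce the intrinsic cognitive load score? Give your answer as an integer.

Original: 7 × 1 + 13 × 2 = 7 + 26 = 33.
Redesigned: 5 × 1 + 6 × 2 = 5 + 12 = 17.
Reduction = 33 − 17 = 16.

16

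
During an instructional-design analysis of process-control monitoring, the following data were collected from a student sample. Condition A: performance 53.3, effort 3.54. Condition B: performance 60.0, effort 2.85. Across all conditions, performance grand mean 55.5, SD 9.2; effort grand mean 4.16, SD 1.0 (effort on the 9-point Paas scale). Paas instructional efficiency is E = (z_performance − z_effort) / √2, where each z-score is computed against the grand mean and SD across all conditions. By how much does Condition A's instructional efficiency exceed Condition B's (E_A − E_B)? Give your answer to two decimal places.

-1.00

Condition A: z_P = (53.3 − 55.5)/9.2 = -0.2391; z_E = (3.54 − 4.16)/1.0 = -0.6200; E_A = (-0.2391 − (-0.6200))/√2 = 0.2693.
Condition B: z_P = (60.0 − 55.5)/9.2 = 0.4891; z_E = (2.85 − 4.16)/1.0 = -1.3100; E_B = (0.4891 − (-1.3100))/√2 = 1.2722.
E_A − E_B = 0.2693 − 1.2722 = -1.0029 ≈ -1.00.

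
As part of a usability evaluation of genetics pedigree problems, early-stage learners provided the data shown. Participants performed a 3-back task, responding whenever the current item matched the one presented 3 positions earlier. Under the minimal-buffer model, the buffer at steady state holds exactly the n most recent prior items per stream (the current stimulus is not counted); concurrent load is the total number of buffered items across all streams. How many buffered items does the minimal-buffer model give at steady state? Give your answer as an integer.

The buffer holds the 3 most recent prior items.
Steady-state concurrent load = 3 items.

3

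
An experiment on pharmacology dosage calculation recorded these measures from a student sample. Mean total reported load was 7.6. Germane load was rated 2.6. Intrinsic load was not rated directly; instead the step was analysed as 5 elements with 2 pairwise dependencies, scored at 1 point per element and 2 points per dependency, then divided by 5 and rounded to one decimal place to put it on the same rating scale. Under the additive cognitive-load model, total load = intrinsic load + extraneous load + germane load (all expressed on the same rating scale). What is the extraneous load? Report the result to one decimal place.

Intrinsic (element-interactivity): (5 × 1 + 2 × 2) / 5 = 9 / 5 = 1.8000 → 1.8.
extraneous load = total − intrinsic − germane
             = 7.6 − 1.8 − 2.6 = 3.2.

3.2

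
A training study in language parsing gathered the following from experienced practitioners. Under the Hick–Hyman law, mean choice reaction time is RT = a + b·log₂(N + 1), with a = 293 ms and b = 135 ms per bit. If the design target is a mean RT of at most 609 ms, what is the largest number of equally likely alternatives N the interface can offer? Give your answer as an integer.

4

Set 293 + 135·log₂(N + 1) ≤ 609.
log₂(N + 1) ≤ (609 − 293) / 135 = 2.3407.
N + 1 ≤ 2^2.3407 = 5.0655.
N ≤ 4.0655, so the largest integer N is 4.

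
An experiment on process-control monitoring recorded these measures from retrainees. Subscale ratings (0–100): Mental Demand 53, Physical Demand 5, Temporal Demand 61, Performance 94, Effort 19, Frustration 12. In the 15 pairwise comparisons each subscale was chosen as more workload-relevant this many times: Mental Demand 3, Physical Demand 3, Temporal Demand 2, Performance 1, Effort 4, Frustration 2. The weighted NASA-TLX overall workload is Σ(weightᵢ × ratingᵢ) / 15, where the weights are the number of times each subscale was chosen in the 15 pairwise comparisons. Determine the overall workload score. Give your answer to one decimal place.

32.7

The tallies are the weights (they sum to 15).
Weighted sum = 3·53 + 3·5 + 2·61 + 1·94 + 4·19 + 2·12
            = 159 + 15 + 122 + 94 + 76 + 24 = 490.
Overall workload = 490 / 15 = 32.6667 ≈ 32.7.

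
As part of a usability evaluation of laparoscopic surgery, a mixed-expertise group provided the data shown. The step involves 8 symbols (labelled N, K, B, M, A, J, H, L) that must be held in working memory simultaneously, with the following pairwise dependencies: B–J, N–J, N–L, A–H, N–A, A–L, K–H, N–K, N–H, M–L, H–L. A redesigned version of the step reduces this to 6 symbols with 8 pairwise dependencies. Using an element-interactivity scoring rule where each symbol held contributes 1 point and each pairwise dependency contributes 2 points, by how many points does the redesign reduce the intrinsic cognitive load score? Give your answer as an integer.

Original: 8 × 1 + 11 × 2 = 8 + 22 = 30.
Redesigned: 6 × 1 + 8 × 2 = 6 + 16 = 22.
Reduction = 30 − 22 = 8.

8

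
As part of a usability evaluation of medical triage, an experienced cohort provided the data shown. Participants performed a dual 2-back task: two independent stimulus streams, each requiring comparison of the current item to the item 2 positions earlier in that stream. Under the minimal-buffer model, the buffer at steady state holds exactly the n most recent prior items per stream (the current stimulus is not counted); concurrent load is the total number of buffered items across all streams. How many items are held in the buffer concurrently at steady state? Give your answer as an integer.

Each stream's buffer holds its 2 most recent prior items.
Two independent streams: 2 × 2 = 4 buffered items at steady state.

4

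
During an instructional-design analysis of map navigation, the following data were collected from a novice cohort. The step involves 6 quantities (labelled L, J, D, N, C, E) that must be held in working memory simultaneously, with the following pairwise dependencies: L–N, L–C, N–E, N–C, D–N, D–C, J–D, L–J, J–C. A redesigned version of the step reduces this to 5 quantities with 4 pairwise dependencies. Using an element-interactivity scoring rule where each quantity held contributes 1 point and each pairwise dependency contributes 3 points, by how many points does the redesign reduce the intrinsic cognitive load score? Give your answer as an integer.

Original: 6 × 1 + 9 × 3 = 6 + 27 = 33.
Redesigned: 5 × 1 + 4 × 3 = 5 + 12 = 17.
Reduction = 33 − 17 = 16.

16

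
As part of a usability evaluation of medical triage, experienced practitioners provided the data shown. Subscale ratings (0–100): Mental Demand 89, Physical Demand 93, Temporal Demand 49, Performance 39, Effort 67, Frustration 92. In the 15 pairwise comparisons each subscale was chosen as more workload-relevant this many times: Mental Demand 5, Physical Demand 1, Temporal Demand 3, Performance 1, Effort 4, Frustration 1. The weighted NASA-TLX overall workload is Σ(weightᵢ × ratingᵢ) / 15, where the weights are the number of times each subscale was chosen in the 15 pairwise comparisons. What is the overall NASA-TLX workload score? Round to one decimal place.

The tallies are the weights (they sum to 15).
Weighted sum = 5·89 + 1·93 + 3·49 + 1·39 + 4·67 + 1·92
            = 445 + 93 + 147 + 39 + 268 + 92 = 1084.
Overall workload = 1084 / 15 = 72.2667 ≈ 72.3.

72.3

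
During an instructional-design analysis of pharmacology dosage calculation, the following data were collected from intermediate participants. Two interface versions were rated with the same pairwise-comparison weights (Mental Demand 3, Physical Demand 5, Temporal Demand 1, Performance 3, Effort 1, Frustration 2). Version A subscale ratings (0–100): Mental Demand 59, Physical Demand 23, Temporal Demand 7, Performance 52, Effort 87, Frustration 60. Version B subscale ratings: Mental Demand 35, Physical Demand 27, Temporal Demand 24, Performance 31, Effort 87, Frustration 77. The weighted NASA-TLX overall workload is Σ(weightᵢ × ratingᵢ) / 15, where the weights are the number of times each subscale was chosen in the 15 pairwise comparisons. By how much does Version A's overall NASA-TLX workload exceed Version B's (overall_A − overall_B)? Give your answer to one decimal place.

4.3

Version A weighted sum = 3·59 + 5·23 + 1·7 + 3·52 + 1·87 + 2·60 = 177 + 115 + 7 + 156 + 87 + 120 = 662; overall_A = 662/15 = 44.1333.
Version B weighted sum = 3·35 + 5·27 + 1·24 + 3·31 + 1·87 + 2·77 = 105 + 135 + 24 + 93 + 87 + 154 = 598; overall_B = 598/15 = 39.8667.
Difference = 44.1333 − 39.8667 = 4.2666 ≈ 4.3.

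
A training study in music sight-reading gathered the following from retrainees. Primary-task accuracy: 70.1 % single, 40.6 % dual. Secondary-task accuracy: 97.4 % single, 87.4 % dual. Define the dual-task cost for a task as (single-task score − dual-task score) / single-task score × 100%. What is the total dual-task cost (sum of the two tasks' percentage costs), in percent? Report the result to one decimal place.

52.3

Primary cost = (70.1 − 40.6) / 70.1 × 100% = 42.0827%.
Secondary cost = (97.4 − 87.4) / 97.4 × 100% = 10.2669%.
Total = 42.0827% + 10.2669% = 52.3496% ≈ 52.3%.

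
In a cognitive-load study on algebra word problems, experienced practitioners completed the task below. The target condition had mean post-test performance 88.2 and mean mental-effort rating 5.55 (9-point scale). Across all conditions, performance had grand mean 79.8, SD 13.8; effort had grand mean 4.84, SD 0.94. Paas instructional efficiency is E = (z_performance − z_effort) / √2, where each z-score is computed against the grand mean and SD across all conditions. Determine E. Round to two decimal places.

z_performance = (88.2 − 79.8) / 13.8 = 8.4000 / 13.8 = 0.6087.
z_effort = (5.55 − 4.84) / 0.94 = 0.7100 / 0.94 = 0.7553.
z_P − z_E = 0.6087 − 0.7553 = -0.1466.
E = -0.1466 / √2 = -0.1466 / 1.41421 = -0.1037 ≈ -0.10.

-0.10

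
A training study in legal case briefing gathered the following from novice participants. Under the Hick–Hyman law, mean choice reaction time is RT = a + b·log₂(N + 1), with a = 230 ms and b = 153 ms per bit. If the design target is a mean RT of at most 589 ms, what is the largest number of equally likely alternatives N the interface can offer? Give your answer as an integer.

Set 230 + 153·log₂(N + 1) ≤ 589.
log₂(N + 1) ≤ (589 − 230) / 153 = 2.3464.
N + 1 ≤ 2^2.3464 = 5.0855.
N ≤ 4.0855, so the largest integer N is 4.

4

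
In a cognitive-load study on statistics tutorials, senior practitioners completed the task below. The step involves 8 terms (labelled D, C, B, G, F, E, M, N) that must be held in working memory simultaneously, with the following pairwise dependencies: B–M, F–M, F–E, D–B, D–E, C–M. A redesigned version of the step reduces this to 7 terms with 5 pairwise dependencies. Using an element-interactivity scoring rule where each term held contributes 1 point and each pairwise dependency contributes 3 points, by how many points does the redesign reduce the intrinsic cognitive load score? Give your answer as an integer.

4

Original: 8 × 1 + 6 × 3 = 8 + 18 = 26.
Redesigned: 7 × 1 + 5 × 3 = 7 + 15 = 22.
Reduction = 26 − 22 = 4.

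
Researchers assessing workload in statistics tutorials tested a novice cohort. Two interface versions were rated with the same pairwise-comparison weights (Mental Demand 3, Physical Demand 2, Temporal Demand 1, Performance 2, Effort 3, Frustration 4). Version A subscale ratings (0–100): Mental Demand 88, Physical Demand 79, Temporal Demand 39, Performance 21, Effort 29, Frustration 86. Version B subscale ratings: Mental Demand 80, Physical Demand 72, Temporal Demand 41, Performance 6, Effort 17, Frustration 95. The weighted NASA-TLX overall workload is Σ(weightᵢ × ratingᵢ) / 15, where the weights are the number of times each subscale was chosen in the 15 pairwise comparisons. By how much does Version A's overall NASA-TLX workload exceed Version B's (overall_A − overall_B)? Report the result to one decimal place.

Version A weighted sum = 3·88 + 2·79 + 1·39 + 2·21 + 3·29 + 4·86 = 264 + 158 + 39 + 42 + 87 + 344 = 934; overall_A = 934/15 = 62.2667.
Version B weighted sum = 3·80 + 2·72 + 1·41 + 2·6 + 3·17 + 4·95 = 240 + 144 + 41 + 12 + 51 + 380 = 868; overall_B = 868/15 = 57.8667.
Difference = 62.2667 − 57.8667 = 4.4000 ≈ 4.4.

4.4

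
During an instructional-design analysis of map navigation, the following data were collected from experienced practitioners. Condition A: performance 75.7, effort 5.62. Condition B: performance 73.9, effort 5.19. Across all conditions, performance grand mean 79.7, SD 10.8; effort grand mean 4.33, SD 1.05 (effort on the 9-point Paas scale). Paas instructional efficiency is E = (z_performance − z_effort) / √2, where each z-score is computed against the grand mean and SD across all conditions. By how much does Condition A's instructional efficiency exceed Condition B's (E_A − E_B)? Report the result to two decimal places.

Condition A: z_P = (75.7 − 79.7)/10.8 = -0.3704; z_E = (5.62 − 4.33)/1.05 = 1.2286; E_A = (-0.3704 − 1.2286)/√2 = -1.1307.
Condition B: z_P = (73.9 − 79.7)/10.8 = -0.5370; z_E = (5.19 − 4.33)/1.05 = 0.8190; E_B = (-0.5370 − 0.8190)/√2 = -0.9588.
E_A − E_B = -1.1307 − (-0.9588) = -0.1719 ≈ -0.17.

-0.17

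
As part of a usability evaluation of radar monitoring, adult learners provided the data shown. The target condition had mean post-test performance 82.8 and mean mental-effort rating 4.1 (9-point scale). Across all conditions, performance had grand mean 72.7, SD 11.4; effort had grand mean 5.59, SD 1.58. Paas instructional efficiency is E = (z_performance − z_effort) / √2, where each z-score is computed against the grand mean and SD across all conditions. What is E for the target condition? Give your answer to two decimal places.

1.29

z_performance = (82.8 − 72.7) / 11.4 = 10.1000 / 11.4 = 0.8860.
z_effort = (4.1 − 5.59) / 1.58 = -1.4900 / 1.58 = -0.9430.
z_P − z_E = 0.8860 − (-0.9430) = 1.8290.
E = 1.8290 / √2 = 1.8290 / 1.41421 = 1.2933 ≈ 1.29.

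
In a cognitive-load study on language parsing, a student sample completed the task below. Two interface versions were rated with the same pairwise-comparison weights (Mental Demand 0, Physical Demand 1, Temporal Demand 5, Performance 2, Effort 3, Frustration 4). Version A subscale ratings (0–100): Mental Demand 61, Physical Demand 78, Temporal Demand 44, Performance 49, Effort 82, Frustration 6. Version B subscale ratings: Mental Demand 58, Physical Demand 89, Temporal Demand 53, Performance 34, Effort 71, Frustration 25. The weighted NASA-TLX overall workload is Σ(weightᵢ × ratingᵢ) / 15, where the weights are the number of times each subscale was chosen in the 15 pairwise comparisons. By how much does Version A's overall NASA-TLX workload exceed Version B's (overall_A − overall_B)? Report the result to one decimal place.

Version A weighted sum = 0·61 + 1·78 + 5·44 + 2·49 + 3·82 + 4·6 = 0 + 78 + 220 + 98 + 246 + 24 = 666; overall_A = 666/15 = 44.4000.
Version B weighted sum = 0·58 + 1·89 + 5·53 + 2·34 + 3·71 + 4·25 = 0 + 89 + 265 + 68 + 213 + 100 = 735; overall_B = 735/15 = 49.0000.
Difference = 44.4000 − 49.0000 = -4.6000 ≈ -4.6.

-4.6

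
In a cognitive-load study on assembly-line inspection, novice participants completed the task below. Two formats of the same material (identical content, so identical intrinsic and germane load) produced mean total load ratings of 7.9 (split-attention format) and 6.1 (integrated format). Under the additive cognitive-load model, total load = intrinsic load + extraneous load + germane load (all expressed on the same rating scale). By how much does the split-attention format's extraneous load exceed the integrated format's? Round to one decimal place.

Intrinsic and germane load are equal across formats, so the difference in total load equals the difference in extraneous load.
Extraneous-load difference = 7.9 − 6.1 = 1.8.

1.8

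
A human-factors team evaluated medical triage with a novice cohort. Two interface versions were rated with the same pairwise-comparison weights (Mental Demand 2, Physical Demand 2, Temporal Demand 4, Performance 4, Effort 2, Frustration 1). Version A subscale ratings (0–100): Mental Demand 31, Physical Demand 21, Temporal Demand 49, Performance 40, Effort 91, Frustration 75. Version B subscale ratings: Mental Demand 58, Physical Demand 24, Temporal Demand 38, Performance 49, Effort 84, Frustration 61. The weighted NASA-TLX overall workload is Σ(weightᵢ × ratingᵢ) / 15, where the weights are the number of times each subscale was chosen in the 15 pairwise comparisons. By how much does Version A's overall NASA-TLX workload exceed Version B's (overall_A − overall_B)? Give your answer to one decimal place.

-1.6

Version A weighted sum = 2·31 + 2·21 + 4·49 + 4·40 + 2·91 + 1·75 = 62 + 42 + 196 + 160 + 182 + 75 = 717; overall_A = 717/15 = 47.8000.
Version B weighted sum = 2·58 + 2·24 + 4·38 + 4·49 + 2·84 + 1·61 = 116 + 48 + 152 + 196 + 168 + 61 = 741; overall_B = 741/15 = 49.4000.
Difference = 47.8000 − 49.4000 = -1.6000 ≈ -1.6.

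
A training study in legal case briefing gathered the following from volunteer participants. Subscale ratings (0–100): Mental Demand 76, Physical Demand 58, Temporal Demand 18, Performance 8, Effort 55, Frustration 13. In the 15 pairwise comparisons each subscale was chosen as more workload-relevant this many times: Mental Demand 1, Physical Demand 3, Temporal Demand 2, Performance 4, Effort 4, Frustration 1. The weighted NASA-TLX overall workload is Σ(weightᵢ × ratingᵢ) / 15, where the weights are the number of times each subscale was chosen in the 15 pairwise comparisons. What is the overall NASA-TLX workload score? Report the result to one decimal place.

36.7

The tallies are the weights (they sum to 15).
Weighted sum = 1·76 + 3·58 + 2·18 + 4·8 + 4·55 + 1·13
            = 76 + 174 + 36 + 32 + 220 + 13 = 551.
Overall workload = 551 / 15 = 36.7333 ≈ 36.7.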